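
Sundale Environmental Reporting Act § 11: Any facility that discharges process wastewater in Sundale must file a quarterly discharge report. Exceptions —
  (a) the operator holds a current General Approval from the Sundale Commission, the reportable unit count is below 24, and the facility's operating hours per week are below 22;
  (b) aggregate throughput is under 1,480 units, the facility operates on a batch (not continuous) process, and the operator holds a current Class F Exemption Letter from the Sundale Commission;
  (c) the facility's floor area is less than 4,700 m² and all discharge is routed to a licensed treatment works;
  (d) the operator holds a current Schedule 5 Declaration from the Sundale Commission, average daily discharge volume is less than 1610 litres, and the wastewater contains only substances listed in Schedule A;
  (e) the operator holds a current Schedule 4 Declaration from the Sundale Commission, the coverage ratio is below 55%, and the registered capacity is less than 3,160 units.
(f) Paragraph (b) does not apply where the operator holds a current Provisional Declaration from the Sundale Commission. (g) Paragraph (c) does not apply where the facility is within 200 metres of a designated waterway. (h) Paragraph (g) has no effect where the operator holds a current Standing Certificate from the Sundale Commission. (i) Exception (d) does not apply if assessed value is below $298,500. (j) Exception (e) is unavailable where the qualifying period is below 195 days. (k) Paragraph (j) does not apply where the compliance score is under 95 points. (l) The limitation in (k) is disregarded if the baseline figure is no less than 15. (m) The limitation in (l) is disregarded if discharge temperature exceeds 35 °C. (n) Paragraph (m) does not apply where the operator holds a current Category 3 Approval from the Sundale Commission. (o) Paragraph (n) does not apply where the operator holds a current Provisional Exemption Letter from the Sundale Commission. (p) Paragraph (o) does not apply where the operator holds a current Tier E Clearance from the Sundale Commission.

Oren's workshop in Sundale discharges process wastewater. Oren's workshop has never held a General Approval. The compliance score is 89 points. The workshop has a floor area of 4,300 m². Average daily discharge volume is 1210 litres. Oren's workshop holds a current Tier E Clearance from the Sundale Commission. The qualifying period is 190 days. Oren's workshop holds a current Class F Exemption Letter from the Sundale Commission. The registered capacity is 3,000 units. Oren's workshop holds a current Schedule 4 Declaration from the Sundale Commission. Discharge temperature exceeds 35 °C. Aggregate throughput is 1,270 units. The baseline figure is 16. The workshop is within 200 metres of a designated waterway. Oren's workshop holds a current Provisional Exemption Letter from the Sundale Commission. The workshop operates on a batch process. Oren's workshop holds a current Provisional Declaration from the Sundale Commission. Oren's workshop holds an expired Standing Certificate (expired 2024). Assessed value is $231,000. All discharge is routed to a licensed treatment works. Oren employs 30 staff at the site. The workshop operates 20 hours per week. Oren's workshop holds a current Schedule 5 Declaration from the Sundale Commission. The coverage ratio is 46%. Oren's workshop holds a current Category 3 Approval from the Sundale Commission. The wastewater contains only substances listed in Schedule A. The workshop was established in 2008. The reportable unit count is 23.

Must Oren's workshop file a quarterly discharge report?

Exception (a) fails — there is no General Approval in force.
All of (b)'s requirements are met (aggregate throughput is 1,270 units, under the 1,480 units limit; the facility operates on a batch process; a current Class F Exemption Letter is held). But applying paragraph (f): (f) operates — a current Provisional Declaration is held. Exception (b) does not apply.
Exception (c)'s conditions are all satisfied: the facility's floor area is 4,300 m², less than the 4,700 m² limit; discharge is routed to a licensed treatment works. Turning to paragraphs (g)–(h): (g) operates against (c): the workshop is within 200 m of a designated waterway. (h) is not triggered (there is no Standing Certificate in force), so (g) stands. Exception (c) does not apply.
Exception (d): a current Schedule 5 Declaration is held; average daily discharge volume is 1210 litres, less than the 1610 litres limit; the wastewater is Schedule-A-only — every condition holds. But applying paragraph (i): (i) operates against (d): assessed value is $231,000, below the $298,500 limit. (d) is therefore removed.
Exception (e): a current Schedule 4 Declaration is held; the coverage ratio is 46%, below the 55% limit; the registered capacity is 3,000 units, less than the 3,160 units limit — every condition holds. Turning to paragraphs (j)–(p): (j) operates against (e): the qualifying period is 190 days, below the 195 days limit. (k) is triggered (the compliance score is 89 points, under the 95 points limit), but is set aside by (l): (l) operates against (k): the baseline figure is 16, meeting the 15 threshold. (m) is engaged (discharge temperature exceeds 35 °C), but is overridden by (n): (n) applies — a current Category 3 Approval is held. (o) would limit (n) — a current Provisional Exemption Letter is held — but (p) sets (o) aside: (p) operates against (o): a current Tier E Clearance is held. Exception (e) does not apply.
No exception applies. The general rule governs.

Yes — Oren's workshop must file a quarterly discharge report.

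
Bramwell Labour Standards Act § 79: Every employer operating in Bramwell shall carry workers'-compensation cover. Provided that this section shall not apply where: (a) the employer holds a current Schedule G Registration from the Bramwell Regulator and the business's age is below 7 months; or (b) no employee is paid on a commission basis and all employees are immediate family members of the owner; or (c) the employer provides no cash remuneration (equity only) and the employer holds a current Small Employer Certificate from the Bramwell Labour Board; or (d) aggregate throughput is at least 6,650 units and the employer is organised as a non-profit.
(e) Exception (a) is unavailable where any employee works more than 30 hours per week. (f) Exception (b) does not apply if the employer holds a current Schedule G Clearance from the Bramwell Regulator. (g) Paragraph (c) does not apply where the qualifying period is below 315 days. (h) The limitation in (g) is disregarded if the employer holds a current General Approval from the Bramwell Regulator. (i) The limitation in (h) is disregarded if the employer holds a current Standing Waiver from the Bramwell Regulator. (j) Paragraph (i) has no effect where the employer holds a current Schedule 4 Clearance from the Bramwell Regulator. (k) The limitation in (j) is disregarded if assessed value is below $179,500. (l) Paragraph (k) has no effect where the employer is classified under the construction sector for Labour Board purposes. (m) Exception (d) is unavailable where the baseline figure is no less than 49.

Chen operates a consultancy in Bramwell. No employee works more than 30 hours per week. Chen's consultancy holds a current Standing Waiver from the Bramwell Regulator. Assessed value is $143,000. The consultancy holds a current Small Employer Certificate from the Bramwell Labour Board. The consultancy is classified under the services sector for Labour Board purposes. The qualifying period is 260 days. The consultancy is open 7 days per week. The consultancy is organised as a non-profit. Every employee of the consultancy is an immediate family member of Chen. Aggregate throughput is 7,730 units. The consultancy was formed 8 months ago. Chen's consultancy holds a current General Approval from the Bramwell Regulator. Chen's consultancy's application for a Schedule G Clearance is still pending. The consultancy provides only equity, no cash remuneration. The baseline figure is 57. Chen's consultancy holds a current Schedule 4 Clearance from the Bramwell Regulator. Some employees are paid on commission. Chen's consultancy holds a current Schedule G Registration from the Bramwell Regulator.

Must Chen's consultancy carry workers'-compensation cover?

Exception (a) fails — the business's age is 8 months, not below 7 months.
Exception (b) does not apply: some employees are paid on commission.
All of (c)'s requirements are met (remuneration is equity-only; a current Small Employer Certificate is held). Turning to paragraphs (g)–(l): (g) operates against (c): the qualifying period is 260 days, below the 315 days limit. (h) would limit (g) — a current General Approval is held — but (i) sets (h) aside: (i) operates — a current Standing Waiver is held. (j) would limit (i) — a current Schedule 4 Clearance is held — but (k) sets (j) aside: (k) operates against (j): assessed value is $143,000, below the $179,500 limit. (l) is not triggered (the consultancy is classified under the services sector), so (k) stands. So (c) is unavailable.
Exception (d): aggregate throughput is 7,730 units, meeting the 6,650 units threshold; the employer is a non-profit — every condition holds. Turning to paragraph (m): (m) is engaged — the baseline figure is 57, meeting the 49 threshold. (d) is therefore removed.
Every exception is unavailable, so the rule governs.

Yes — Chen's consultancy must carry workers'-compensation cover.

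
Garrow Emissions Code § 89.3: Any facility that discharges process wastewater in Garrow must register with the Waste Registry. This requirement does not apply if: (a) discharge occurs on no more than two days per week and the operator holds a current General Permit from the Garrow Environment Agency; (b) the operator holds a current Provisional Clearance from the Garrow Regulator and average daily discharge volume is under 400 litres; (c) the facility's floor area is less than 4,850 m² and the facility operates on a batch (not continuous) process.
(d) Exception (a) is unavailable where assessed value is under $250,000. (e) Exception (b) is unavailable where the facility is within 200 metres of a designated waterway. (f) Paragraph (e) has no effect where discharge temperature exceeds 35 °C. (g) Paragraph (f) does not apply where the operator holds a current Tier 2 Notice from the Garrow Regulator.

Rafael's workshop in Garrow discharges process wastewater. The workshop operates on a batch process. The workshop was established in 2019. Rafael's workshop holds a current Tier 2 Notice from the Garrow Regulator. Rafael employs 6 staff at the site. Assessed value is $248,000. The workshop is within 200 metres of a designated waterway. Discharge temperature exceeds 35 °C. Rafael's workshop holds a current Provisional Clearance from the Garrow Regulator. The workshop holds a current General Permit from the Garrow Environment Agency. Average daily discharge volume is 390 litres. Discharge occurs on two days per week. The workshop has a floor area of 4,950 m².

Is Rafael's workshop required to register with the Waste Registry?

Exception (a) is satisfied on its face — discharge occurs on no more than two days per week; a current General Permit is held. But applying paragraph (d): (d) operates against (a): assessed value is $248,000, under the $250,000 limit. So (a) is unavailable.
Exception (b) is satisfied on its face — a current Provisional Clearance is held; average daily discharge volume is 390 litres, under the 400 litres limit. However, paragraphs (e)–(g) must be considered: (e) is triggered — the workshop is within 200 m of a designated waterway. (f) applies (discharge temperature exceeds 35 °C), but is displaced by (g): (g) operates against (f): a current Tier 2 Notice is held. (b) is therefore removed.
Exception (c) does not apply: the facility's floor area is 4,950 m², not less than 4,850 m².
No exception applies. The general rule governs.

Yes — Rafael's workshop must register with the Waste Registry.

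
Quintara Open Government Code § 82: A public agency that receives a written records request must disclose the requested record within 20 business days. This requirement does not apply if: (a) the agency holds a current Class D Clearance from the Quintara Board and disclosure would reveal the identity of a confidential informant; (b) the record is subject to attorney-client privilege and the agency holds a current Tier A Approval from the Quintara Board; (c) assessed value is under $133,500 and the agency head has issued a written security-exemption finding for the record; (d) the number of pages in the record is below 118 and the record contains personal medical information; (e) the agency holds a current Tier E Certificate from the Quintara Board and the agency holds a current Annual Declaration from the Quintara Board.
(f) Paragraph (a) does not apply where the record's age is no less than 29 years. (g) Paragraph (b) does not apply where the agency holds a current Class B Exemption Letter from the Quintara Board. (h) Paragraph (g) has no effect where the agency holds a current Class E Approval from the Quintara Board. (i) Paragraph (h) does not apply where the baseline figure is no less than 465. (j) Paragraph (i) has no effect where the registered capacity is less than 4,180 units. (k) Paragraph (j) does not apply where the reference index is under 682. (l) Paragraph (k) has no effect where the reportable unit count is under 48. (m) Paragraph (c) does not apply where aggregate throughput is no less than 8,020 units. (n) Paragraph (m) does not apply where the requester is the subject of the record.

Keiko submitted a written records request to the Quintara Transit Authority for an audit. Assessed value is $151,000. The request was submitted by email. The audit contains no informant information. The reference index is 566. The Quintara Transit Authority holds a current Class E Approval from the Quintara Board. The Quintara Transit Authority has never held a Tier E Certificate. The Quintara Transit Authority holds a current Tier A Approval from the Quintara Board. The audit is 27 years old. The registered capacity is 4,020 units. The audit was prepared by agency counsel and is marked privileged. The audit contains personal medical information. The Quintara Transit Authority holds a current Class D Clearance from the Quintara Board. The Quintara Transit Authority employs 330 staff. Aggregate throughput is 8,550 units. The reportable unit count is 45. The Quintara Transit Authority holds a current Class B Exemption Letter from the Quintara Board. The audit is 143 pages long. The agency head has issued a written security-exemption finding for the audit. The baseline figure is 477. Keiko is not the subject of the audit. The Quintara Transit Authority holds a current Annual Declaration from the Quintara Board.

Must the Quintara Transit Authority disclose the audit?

No — exception (b) applies; the Quintara Transit Authority is not required to disclose the audit.

Exception (a) does not apply: the audit contains no informant information.
Exception (b): the audit is privileged; a current Tier A Approval is held — every condition holds. Under paragraphs (g)–(l): (g) would limit (b) — a current Class B Exemption Letter is held — but (h) sets (g) aside: (h) operates — a current Class E Approval is held. (i) is engaged (the baseline figure is 477, meeting the 465 threshold), but is overridden by (j): (j) is engaged — the registered capacity is 4,020 units, less than the 4,180 units limit. (k) would limit (j) — the reference index is 566, under the 682 limit — but (l) sets (k) aside: (l) operates — the reportable unit count is 45, under the 48 limit. Exception (b) stands.
Exception (c) requires that assessed value is under $133,500; but assessed value is $151,000, not under $133,500, so (c) is unavailable.
Exception (d) fails — the number of pages in the record is 143, not below 118.
Exception (e) does not apply: the Tier E Certificate is not current.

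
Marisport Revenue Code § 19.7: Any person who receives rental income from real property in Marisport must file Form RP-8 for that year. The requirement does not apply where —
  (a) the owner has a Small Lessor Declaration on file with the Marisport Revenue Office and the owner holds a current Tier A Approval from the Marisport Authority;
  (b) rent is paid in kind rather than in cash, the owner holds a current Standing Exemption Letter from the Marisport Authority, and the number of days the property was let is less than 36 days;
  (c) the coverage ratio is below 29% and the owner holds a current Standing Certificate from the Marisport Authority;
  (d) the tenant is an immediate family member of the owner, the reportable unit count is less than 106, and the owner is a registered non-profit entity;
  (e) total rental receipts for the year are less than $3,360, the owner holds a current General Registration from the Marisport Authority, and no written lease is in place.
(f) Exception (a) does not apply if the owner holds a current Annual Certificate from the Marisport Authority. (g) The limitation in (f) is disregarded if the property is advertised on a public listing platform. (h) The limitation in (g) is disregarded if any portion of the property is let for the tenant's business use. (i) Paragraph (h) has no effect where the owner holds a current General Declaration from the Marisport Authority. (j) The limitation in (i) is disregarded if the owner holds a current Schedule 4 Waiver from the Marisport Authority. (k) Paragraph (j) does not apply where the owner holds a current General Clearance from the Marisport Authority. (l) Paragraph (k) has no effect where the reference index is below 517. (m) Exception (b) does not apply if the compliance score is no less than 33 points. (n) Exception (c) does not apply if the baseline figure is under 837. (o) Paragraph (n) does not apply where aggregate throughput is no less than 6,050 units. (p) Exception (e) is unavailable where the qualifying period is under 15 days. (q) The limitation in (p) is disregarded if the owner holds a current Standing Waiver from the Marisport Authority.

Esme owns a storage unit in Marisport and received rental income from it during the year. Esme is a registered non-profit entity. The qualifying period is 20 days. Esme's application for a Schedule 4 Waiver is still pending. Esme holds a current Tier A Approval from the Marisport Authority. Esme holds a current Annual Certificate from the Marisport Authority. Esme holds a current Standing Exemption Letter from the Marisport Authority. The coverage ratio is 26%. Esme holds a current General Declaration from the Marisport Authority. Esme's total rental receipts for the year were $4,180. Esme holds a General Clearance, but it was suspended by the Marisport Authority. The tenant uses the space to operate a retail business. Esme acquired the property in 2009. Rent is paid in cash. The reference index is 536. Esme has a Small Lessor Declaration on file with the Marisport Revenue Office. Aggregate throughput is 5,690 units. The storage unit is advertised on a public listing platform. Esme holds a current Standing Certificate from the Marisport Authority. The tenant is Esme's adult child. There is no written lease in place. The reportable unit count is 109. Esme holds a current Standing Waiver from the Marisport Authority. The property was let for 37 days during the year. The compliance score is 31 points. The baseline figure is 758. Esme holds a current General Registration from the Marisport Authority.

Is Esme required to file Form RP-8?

No — exception (a) applies; Esme is not required to file Form RP-8.

Exception (a): a Small Lessor Declaration is on file; a current Tier A Approval is held — every condition holds. As to paragraphs (f)–(l): (f) would limit (a) — a current Annual Certificate is held — but (g) sets (f) aside: (g) is engaged — the property is publicly advertised. (h) would limit (g) — the space is let for business use — but (i) sets (h) aside: (i) operates against (h): a current General Declaration is held. (j), which would lift (i), is not triggered — no current Schedule 4 Waiver is held. (a) remains available.
Exception (b) fails — rent is paid in cash.
Exception (c): the coverage ratio is 26%, below the 29% limit; a current Standing Certificate is held — every condition holds. But applying paragraphs (n)–(o): (n) operates against (c): the baseline figure is 758, under the 837 limit. (o) is not engaged (aggregate throughput is 5,690 units, short of 6,050 units), so (n) stands. (c) is therefore removed.
Exception (d) does not apply: the reportable unit count is 109, not less than 106.
Exception (e) requires that total rental receipts for the year are less than $3,360; but total rental receipts for the year are $4,180, not less than $3,360, so (e) is unavailable.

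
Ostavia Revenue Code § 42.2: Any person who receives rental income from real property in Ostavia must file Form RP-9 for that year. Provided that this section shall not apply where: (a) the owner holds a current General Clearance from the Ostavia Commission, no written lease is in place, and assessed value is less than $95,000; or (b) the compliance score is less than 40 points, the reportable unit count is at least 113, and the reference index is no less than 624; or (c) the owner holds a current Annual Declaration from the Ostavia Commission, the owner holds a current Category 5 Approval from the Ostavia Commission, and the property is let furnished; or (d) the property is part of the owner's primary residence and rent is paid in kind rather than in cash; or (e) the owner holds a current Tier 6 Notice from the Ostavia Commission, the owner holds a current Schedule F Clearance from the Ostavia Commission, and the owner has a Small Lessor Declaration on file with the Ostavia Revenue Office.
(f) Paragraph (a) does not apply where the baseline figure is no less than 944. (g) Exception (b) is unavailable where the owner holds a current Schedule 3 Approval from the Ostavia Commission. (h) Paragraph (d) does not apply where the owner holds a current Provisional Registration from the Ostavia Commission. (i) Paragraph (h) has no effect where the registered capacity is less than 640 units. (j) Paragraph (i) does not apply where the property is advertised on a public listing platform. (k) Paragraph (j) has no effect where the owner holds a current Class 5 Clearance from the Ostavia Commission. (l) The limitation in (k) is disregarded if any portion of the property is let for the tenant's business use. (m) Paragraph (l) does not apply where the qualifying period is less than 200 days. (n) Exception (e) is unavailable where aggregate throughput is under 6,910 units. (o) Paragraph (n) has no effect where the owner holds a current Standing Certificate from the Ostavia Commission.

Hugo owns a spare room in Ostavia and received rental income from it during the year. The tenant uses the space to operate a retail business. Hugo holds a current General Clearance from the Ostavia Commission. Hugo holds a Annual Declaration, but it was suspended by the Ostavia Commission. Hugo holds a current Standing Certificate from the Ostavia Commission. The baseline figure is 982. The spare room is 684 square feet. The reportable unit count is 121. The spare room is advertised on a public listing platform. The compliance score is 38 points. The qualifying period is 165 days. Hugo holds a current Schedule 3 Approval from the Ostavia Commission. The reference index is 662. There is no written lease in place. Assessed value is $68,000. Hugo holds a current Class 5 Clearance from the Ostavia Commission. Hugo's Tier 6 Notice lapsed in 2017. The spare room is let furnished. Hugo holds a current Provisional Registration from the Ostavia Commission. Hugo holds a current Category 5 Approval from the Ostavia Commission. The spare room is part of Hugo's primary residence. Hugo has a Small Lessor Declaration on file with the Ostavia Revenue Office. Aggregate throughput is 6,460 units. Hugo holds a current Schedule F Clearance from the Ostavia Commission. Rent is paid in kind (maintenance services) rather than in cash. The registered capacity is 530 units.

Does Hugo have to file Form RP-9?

No — exception (d) applies; Hugo is not required to file Form RP-9.

Exception (a)'s conditions are all satisfied: a current General Clearance is held; there is no written lease; assessed value is $68,000, less than the $95,000 limit. But applying paragraph (f): (f) is engaged — the baseline figure is 982, meeting the 944 threshold. Exception (a) does not apply.
Exception (b): the compliance score is 38 points, less than the 40 points limit; the reportable unit count is 121, meeting the 113 threshold; the reference index is 662, meeting the 624 threshold — every condition holds. But: (g) is triggered — a current Schedule 3 Approval is held. So (b) is unavailable.
Exception (c) does not apply: the Annual Declaration is not current.
Exception (d) is satisfied on its face — the spare room is part of the primary residence; rent is paid in kind. Applying paragraphs (h)–(m): (h) applies (a current Provisional Registration is held), but is overridden by (i): (i) operates against (h): the registered capacity is 530 units, less than the 640 units limit. (j) operates (the property is publicly advertised), but yields to (k): (k) operates against (j): a current Class 5 Clearance is held. (l) operates (the space is let for business use), but is set aside by (m): (m) operates — the qualifying period is 165 days, less than the 200 days limit. So (d) applies.
Exception (e) does not apply: the Tier 6 Notice is not current.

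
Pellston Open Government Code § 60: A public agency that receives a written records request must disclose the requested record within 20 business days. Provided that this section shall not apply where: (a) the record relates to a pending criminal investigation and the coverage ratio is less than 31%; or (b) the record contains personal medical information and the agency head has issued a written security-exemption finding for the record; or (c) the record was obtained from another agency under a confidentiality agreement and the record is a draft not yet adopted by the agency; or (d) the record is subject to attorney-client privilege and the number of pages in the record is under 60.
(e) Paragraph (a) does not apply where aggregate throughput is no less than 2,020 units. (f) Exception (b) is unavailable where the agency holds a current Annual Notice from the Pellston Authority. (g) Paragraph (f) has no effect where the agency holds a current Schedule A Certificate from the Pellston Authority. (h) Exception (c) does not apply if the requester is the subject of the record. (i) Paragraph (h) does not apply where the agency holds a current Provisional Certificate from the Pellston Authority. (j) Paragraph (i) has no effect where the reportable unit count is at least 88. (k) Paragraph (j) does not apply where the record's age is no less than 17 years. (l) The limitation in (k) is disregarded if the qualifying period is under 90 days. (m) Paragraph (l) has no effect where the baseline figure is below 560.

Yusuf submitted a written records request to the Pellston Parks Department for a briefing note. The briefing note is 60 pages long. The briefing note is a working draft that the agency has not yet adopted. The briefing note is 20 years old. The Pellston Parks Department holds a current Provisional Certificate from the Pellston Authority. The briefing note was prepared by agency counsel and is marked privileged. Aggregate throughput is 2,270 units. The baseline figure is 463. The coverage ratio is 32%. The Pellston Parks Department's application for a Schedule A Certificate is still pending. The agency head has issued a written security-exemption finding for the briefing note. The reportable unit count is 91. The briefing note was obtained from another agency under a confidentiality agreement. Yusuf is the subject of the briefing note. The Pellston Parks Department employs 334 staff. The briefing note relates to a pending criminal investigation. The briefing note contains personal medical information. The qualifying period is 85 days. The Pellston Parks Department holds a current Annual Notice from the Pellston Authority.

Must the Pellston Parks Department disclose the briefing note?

Exception (a) does not apply: the coverage ratio is 32%, not less than 31%.
Exception (b)'s conditions are all satisfied: the briefing note contains personal medical information; a written security-exemption finding has been issued. But: (f) operates against (b): a current Annual Notice is held. (g) is not engaged (the Schedule A Certificate is not current), so (f) stands. (b) is therefore removed.
Exception (c)'s conditions are all satisfied: the briefing note was obtained under a confidentiality agreement; the briefing note is an unadopted draft. Under paragraphs (h)–(m): (h) would limit (c) — Yusuf is the subject of the briefing note — but (i) sets (h) aside: (i) operates — a current Provisional Certificate is held. (j) applies (the reportable unit count is 91, meeting the 88 threshold), but yields to (k): (k) is engaged — the record's age is 20 years, meeting the 17 years threshold. (l) is engaged (the qualifying period is 85 days, under the 90 days limit), but is set aside by (m): (m) operates against (l): the baseline figure is 463, below the 560 limit. So (c) applies.
Exception (d) requires that the number of pages in the record is under 60; but the number of pages in the record is 60, not under 60, so (d) is unavailable.

No — exception (c) applies; the Pellston Parks Department is not required to disclose the briefing note.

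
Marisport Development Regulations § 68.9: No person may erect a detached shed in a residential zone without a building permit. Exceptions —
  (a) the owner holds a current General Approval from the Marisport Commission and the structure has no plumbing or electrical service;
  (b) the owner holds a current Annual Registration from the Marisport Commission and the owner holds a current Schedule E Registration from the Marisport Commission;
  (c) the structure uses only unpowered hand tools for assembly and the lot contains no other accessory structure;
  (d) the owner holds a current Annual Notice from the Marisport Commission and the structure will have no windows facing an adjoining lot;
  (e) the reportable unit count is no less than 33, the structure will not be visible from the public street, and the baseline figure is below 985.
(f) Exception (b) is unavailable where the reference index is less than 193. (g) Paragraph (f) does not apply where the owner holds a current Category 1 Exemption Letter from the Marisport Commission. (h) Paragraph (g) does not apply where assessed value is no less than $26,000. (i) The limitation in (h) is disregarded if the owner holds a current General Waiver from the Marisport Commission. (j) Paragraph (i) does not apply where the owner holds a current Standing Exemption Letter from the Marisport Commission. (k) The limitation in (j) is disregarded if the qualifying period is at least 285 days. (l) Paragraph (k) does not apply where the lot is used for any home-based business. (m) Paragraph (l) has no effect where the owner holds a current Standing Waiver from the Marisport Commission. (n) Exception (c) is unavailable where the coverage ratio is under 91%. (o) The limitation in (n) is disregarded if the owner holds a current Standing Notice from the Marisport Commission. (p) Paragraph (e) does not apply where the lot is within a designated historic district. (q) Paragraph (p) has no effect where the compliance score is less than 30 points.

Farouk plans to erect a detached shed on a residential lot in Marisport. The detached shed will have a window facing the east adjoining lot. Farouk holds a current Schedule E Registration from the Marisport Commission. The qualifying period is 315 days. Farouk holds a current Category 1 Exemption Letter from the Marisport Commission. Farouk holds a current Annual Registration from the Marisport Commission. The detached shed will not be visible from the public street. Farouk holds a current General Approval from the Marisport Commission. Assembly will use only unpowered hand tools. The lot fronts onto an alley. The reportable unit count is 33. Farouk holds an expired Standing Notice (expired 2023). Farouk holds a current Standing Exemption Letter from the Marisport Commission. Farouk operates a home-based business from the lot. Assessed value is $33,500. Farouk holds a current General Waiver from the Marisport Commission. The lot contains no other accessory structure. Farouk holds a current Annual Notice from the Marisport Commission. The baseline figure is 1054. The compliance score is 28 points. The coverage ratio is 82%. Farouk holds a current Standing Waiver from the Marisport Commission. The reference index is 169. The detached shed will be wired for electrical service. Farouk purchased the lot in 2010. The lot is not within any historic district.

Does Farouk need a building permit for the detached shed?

Exception (a) does not apply: electrical service is planned.
Exception (b)'s conditions are all satisfied: a current Annual Registration is held; a current Schedule E Registration is held. Applying paragraphs (f)–(m): (f) would limit (b) — the reference index is 169, less than the 193 limit — but (g) sets (f) aside: (g) operates against (f): a current Category 1 Exemption Letter is held. (h) is triggered (assessed value is $33,500, meeting the $26,000 threshold), but is set aside by (i): (i) operates against (h): a current General Waiver is held. (j) would limit (i) — a current Standing Exemption Letter is held — but (k) sets (j) aside: (k) operates against (j): the qualifying period is 315 days, meeting the 285 days threshold. (l) operates (a home-based business operates on the lot), but is displaced by (m): (m) applies — a current Standing Waiver is held. (b) remains available.
Exception (c)'s conditions are all satisfied: assembly uses only hand tools; the lot has no other accessory structure. However, paragraphs (n)–(o) must be considered: (n) operates against (c): the coverage ratio is 82%, under the 91% limit. (o), which would lift (n), is not engaged — the Standing Notice is not current. So (c) is unavailable.
Exception (d) does not apply: a window faces an adjoining lot.
Exception (e) fails — the baseline figure is 1,054, not below 985.

No — exception (b) applies; Farouk does not need a building permit.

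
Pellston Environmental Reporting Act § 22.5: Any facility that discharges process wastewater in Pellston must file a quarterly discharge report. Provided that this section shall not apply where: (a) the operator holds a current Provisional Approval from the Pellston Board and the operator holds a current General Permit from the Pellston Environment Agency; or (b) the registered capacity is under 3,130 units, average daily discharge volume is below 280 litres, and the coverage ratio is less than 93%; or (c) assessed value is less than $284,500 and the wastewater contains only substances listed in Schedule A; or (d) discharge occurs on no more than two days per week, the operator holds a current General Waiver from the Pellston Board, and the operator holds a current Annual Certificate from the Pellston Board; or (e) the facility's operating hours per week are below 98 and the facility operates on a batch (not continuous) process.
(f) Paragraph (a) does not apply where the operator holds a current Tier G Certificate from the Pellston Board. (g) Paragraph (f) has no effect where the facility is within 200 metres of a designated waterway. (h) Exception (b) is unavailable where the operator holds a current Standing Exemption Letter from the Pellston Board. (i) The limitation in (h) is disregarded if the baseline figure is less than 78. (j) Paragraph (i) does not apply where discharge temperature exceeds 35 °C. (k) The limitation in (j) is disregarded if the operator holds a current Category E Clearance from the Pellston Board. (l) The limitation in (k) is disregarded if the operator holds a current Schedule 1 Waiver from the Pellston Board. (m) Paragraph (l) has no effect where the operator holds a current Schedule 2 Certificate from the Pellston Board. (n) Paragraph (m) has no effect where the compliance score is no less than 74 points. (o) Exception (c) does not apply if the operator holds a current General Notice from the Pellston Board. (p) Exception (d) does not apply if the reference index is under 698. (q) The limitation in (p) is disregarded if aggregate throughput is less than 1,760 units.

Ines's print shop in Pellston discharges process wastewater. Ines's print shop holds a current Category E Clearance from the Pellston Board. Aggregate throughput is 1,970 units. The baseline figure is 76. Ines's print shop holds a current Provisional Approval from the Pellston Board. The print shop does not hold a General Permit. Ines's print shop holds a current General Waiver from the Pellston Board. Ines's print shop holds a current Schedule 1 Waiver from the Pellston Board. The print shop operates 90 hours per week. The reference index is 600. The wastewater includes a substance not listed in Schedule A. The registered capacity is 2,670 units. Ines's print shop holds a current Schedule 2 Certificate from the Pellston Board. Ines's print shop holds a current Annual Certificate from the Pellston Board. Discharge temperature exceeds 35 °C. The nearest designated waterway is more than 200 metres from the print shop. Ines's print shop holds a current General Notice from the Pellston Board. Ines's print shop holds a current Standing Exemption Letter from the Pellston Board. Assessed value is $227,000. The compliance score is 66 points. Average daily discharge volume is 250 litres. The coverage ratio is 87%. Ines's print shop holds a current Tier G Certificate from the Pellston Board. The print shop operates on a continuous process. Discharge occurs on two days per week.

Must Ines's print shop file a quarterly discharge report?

Exception (a) fails — no General Permit is held.
All of (b)'s requirements are met (the registered capacity is 2,670 units, under the 3,130 units limit; average daily discharge volume is 250 litres, below the 280 litres limit; the coverage ratio is 87%, less than the 93% limit). Under paragraphs (h)–(n): (h) would limit (b) — a current Standing Exemption Letter is held — but (i) sets (h) aside: (i) operates against (h): the baseline figure is 76, less than the 78 limit. (j) operates (discharge temperature exceeds 35 °C), but is displaced by (k): (k) operates against (j): a current Category E Clearance is held. (l) is engaged (a current Schedule 1 Waiver is held), but is set aside by (m): (m) applies — a current Schedule 2 Certificate is held. (n), which would lift (m), does not operate here — the compliance score is 66 points, short of 74 points. So (b) applies.
Exception (c) does not apply: the wastewater includes a non-Schedule-A substance.
Exception (d): discharge occurs on no more than two days per week; a current General Waiver is held; a current Annual Certificate is held — every condition holds. But applying paragraphs (p)–(q): (p) applies — the reference index is 600, under the 698 limit. (q) is not triggered (aggregate throughput is 1,970 units, not less than 1,760 units), so (p) stands. So (d) is unavailable.
Exception (e) requires that the facility operates on a batch (not continuous) process; but the facility operates on a continuous process, so (e) is unavailable.

No — exception (b) applies; Ines's print shop is not required to file a quarterly discharge report.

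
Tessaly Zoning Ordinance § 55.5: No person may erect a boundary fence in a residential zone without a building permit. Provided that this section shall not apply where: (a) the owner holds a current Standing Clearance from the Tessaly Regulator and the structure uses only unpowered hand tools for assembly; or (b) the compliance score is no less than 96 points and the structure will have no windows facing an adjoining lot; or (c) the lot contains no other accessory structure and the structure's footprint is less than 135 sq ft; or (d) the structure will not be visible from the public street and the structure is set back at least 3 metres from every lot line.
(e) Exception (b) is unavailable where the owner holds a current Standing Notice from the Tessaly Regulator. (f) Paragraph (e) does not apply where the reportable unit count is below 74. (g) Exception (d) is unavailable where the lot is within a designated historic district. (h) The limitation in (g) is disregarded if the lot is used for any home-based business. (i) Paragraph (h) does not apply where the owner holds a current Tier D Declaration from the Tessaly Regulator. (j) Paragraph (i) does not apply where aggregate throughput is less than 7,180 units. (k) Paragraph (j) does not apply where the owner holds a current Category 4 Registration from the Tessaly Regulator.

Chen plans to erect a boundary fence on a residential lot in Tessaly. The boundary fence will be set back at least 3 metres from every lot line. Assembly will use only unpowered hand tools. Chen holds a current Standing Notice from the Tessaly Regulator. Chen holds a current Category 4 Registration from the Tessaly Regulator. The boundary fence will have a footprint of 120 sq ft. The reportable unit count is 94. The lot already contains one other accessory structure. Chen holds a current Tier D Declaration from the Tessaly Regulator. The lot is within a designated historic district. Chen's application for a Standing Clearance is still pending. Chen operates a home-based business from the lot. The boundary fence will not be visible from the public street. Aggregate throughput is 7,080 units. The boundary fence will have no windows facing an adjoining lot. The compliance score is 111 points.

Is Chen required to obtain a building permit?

Yes — Chen must obtain a building permit.

Exception (a) fails — no current Standing Clearance is held.
Exception (b): the compliance score is 111 points, meeting the 96 points threshold; no windows face an adjoining lot — every condition holds. But: (e) applies — a current Standing Notice is held. (f) is not engaged (the reportable unit count is 94, not below 74), so (e) stands. So (b) is unavailable.
Exception (c) does not apply: the lot already has another accessory structure.
All of (d)'s requirements are met (the structure will not be visible from the street; the setback is at least 3 m on every side). Turning to paragraphs (g)–(k): (g) operates against (d): the lot is in a historic district. (h) would limit (g) — a home-based business operates on the lot — but (i) sets (h) aside: (i) operates against (h): a current Tier D Declaration is held. (j) operates (aggregate throughput is 7,080 units, less than the 7,180 units limit), but is displaced by (k): (k) operates against (j): a current Category 4 Registration is held. Exception (d) does not apply.
No exception displaces § 55.5.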